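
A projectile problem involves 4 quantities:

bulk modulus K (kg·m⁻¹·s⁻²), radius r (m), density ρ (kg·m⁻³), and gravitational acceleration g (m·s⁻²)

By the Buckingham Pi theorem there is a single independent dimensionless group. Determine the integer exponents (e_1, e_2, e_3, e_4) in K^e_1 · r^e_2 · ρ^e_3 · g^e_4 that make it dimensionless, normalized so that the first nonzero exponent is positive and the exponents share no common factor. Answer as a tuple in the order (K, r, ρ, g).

M: e_1·(1) + e_2·(0) + e_3·(1) + e_4·(0) = 0
L: e_1·(-1) + e_2·(1) + e_3·(-3) + e_4·(1) = 0
T: e_1·(-2) + e_2·(0) + e_3·(0) + e_4·(-2) = 0
Solving this homogeneous linear system for the smallest-integer solution (first nonzero entry positive) gives (1, -1, -1, -1).

(1, -1, -1, -1)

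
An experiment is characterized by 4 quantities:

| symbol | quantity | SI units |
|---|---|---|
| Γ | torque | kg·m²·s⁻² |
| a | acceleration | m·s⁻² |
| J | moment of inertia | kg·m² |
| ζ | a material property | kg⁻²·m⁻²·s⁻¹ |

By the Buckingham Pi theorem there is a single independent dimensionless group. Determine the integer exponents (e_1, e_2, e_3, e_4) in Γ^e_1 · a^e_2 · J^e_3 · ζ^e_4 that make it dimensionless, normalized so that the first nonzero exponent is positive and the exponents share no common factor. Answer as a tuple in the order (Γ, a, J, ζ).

M: e_1·(1) + e_2·(0) + e_3·(1) + e_4·(-2) = 0
L: e_1·(2) + e_2·(1) + e_3·(2) + e_4·(-2) = 0
T: e_1·(-2) + e_2·(-2) + e_3·(0) + e_4·(-1) = 0
Solving this homogeneous linear system for the smallest-integer solution (first nonzero entry positive) gives (3, -4, 1, 2).

(3, -4, 1, 2)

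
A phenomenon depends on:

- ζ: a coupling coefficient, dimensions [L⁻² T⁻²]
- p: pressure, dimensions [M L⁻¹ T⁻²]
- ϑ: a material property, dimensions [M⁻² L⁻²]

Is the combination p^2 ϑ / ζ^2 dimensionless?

Sum the exponent of each base dimension across the product:
  M: −2·[ζ]_M + 2·[p]_M + [ϑ]_M = −2·(0) + 2·(1) + (-2) = 0
  L: −2·[ζ]_L + 2·[p]_L + [ϑ]_L = −2·(-2) + 2·(-1) + (-2) = 0
  T: −2·[ζ]_T + 2·[p]_T + [ϑ]_T = −2·(-2) + 2·(-2) + (0) = 0
All base exponents vanish — dimensionless.

yes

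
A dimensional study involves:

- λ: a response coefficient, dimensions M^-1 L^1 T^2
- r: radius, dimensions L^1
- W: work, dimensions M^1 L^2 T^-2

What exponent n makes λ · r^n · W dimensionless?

Balance the L exponent: (1)·n from r, plus (1) + (2) = 3 from the rest, must sum to zero.
n + 3 = 0, so n = -3.

-3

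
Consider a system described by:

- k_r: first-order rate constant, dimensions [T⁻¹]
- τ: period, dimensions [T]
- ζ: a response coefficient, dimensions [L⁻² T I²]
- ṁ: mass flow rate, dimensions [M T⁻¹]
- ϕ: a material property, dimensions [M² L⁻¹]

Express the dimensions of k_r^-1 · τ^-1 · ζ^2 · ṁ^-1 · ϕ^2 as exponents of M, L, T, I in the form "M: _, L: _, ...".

Collect each base-dimension exponent across the product:
  M: −(0) − (0) + 2·(0) − (1) + 2·(2) = 3
  L: −(0) − (0) + 2·(-2) − (0) + 2·(-1) = -6
  T: −(-1) − (1) + 2·(1) − (-1) + 2·(0) = 3
  I: −(0) − (0) + 2·(2) − (0) + 2·(0) = 4
So the dimensions are [M³ L⁻⁶ T³ I⁴].

M: 3, L: -6, T: 3, I: 4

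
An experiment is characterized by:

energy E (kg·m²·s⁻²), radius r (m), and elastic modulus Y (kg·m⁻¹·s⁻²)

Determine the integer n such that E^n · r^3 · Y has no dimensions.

Balance the M exponent: (1)·n from E, plus 3·(0) + (1) = 1 from the rest, must sum to zero.
n + 1 = 0, so n = -1.

-1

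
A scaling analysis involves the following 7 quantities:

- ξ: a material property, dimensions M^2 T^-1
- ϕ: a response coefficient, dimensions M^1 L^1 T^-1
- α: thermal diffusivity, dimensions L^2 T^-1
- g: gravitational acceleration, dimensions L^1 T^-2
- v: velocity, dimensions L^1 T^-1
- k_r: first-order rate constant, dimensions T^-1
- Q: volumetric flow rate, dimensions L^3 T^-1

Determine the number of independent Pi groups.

There are 7 variables and 3 base dimensions (M, L, T).
The dimension matrix has rank 3.
Independent dimensionless groups: 7 − 3 = 4.

4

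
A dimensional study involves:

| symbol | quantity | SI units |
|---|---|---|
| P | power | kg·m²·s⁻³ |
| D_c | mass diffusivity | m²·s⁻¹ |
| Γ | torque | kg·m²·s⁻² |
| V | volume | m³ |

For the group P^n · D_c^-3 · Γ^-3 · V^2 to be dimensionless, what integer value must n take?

Balance the M exponent: (1)·n from P, plus −3·(0) − 3·(1) + 2·(0) = -3 from the rest, must sum to zero.
n − 3 = 0, so n = 3.

3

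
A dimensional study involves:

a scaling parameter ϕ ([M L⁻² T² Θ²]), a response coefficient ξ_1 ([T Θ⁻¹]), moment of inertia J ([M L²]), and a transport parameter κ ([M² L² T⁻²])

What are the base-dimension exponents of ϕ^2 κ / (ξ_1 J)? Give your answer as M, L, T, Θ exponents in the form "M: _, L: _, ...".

Collect each base-dimension exponent across the product:
  M: 2·(1) − (0) − (1) + (2) = 3
  L: 2·(-2) − (0) − (2) + (2) = -4
  T: 2·(2) − (1) − (0) + (-2) = 1
  Θ: 2·(2) − (-1) − (0) + (0) = 5
So the dimensions are [M³ L⁻⁴ T Θ⁵].

M: 3, L: -4, T: 1, Θ: 5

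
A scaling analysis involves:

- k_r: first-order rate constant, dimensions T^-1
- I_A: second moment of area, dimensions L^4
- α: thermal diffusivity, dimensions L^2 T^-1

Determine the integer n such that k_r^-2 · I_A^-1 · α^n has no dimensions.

2

Balance the L exponent: (2)·n from α, plus −2·(0) − (4) = -4 from the rest, must sum to zero.
2n − 4 = 0, so n = 2.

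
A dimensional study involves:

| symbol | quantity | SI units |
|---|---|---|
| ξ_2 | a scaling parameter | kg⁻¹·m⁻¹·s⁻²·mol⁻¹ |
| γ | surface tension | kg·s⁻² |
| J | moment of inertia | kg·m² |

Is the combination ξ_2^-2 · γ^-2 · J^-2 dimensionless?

no

Sum the exponent of each base dimension across the product:
  M: −2·[ξ_2]_M − 2·[γ]_M − 2·[J]_M = −2·(-1) − 2·(1) − 2·(1) = -2
  L: −2·[ξ_2]_L − 2·[γ]_L − 2·[J]_L = −2·(-1) − 2·(0) − 2·(2) = -2
  T: −2·[ξ_2]_T − 2·[γ]_T − 2·[J]_T = −2·(-2) − 2·(-2) − 2·(0) = 8
  N: −2·[ξ_2]_N − 2·[γ]_N − 2·[J]_N = −2·(-1) − 2·(0) − 2·(0) = 2
Net dimensions [M⁻² L⁻² T⁸ N²] ≠ [1] — not dimensionless.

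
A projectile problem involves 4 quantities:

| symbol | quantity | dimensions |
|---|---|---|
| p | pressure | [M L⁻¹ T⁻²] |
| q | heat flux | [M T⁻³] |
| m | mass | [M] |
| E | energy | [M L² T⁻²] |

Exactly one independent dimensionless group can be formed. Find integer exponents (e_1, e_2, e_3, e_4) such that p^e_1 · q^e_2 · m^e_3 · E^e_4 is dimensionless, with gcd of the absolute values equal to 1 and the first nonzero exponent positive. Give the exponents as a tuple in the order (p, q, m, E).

(2, -2, -1, 1)

M: e_1·(1) + e_2·(1) + e_3·(1) + e_4·(1) = 0
L: e_1·(-1) + e_2·(0) + e_3·(0) + e_4·(2) = 0
T: e_1·(-2) + e_2·(-3) + e_3·(0) + e_4·(-2) = 0
Solving this homogeneous linear system for the smallest-integer solution (first nonzero entry positive) gives (2, -2, -1, 1).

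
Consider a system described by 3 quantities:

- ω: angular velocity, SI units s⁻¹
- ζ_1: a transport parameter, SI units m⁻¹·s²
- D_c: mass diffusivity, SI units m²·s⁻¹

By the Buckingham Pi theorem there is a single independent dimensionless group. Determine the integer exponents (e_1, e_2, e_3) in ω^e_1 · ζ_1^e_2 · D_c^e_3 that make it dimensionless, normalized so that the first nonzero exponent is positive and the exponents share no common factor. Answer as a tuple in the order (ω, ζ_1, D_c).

L: e_1·(0) + e_2·(-1) + e_3·(2) = 0
T: e_1·(-1) + e_2·(2) + e_3·(-1) = 0
Solving this homogeneous linear system for the smallest-integer solution (first nonzero entry positive) gives (3, 2, 1).

(3, 2, 1)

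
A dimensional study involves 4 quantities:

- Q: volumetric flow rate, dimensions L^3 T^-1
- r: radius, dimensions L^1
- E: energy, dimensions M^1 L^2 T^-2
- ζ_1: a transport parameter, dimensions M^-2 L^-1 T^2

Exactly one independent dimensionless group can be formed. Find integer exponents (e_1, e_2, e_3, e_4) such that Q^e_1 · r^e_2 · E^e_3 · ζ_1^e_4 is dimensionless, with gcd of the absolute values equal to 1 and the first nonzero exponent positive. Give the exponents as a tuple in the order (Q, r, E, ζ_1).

M: e_1·(0) + e_2·(0) + e_3·(1) + e_4·(-2) = 0
L: e_1·(3) + e_2·(1) + e_3·(2) + e_4·(-1) = 0
T: e_1·(-1) + e_2·(0) + e_3·(-2) + e_4·(2) = 0
Solving this homogeneous linear system for the smallest-integer solution (first nonzero entry positive) gives (2, -3, -2, -1).

(2, -3, -2, -1)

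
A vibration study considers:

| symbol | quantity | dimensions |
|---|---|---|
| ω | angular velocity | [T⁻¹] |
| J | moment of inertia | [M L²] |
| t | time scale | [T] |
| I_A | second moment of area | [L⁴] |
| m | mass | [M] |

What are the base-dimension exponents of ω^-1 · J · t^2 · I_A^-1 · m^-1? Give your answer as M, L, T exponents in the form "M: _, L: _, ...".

M: 0, L: -2, T: 3

Collect each base-dimension exponent across the product:
  M: −(0) + (1) + 2·(0) − (0) − (1) = 0
  L: −(0) + (2) + 2·(0) − (4) − (0) = -2
  T: −(-1) + (0) + 2·(1) − (0) − (0) = 3
So the dimensions are [L⁻² T³].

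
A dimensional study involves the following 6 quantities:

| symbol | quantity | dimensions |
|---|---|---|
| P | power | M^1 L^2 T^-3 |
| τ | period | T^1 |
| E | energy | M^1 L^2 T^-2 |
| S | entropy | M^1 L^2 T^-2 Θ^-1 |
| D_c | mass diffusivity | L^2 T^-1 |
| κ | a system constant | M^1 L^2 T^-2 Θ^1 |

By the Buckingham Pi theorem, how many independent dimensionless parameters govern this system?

There are 6 variables and 4 base dimensions (M, L, T, Θ).
The dimension matrix has rank 4.
Independent dimensionless groups: 6 − 4 = 2.

2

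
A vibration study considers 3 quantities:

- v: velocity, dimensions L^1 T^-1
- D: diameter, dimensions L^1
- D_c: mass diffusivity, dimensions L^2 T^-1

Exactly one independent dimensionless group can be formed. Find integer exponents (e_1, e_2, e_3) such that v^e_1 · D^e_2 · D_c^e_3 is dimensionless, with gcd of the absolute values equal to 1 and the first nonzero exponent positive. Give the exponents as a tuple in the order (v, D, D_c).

(1, 1, -1)

L: e_1·(1) + e_2·(1) + e_3·(2) = 0
T: e_1·(-1) + e_2·(0) + e_3·(-1) = 0
Solving this homogeneous linear system for the smallest-integer solution (first nonzero entry positive) gives (1, 1, -1).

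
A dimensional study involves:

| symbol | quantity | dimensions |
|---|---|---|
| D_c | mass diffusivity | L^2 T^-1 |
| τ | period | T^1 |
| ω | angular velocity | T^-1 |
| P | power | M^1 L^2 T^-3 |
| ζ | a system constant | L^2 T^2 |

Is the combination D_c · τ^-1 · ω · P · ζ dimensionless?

no

Sum the exponent of each base dimension across the product:
  M: [D_c]_M − [τ]_M + [ω]_M + [P]_M + [ζ]_M = (0) − (0) + (0) + (1) + (0) = 1
  L: [D_c]_L − [τ]_L + [ω]_L + [P]_L + [ζ]_L = (2) − (0) + (0) + (2) + (2) = 6
  T: [D_c]_T − [τ]_T + [ω]_T + [P]_T + [ζ]_T = (-1) − (1) + (-1) + (-3) + (2) = -4
Net dimensions [M L⁶ T⁻⁴] ≠ [1] — not dimensionless.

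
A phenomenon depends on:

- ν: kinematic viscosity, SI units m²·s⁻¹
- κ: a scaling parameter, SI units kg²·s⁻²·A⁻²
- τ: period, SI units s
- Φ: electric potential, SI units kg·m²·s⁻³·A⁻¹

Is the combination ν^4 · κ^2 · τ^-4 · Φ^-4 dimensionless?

Sum the exponent of each base dimension across the product:
  M: 4·[ν]_M + 2·[κ]_M − 4·[τ]_M − 4·[Φ]_M = 4·(0) + 2·(2) − 4·(0) − 4·(1) = 0
  L: 4·[ν]_L + 2·[κ]_L − 4·[τ]_L − 4·[Φ]_L = 4·(2) + 2·(0) − 4·(0) − 4·(2) = 0
  T: 4·[ν]_T + 2·[κ]_T − 4·[τ]_T − 4·[Φ]_T = 4·(-1) + 2·(-2) − 4·(1) − 4·(-3) = 0
  I: 4·[ν]_I + 2·[κ]_I − 4·[τ]_I − 4·[Φ]_I = 4·(0) + 2·(-2) − 4·(0) − 4·(-1) = 0
All base exponents vanish — dimensionless.

yes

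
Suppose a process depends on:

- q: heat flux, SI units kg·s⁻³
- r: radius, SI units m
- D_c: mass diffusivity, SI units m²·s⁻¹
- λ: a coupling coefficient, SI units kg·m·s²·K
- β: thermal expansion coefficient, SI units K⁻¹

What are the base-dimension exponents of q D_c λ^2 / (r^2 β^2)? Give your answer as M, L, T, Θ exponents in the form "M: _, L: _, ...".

Collect each base-dimension exponent across the product:
  M: (1) − 2·(0) + (0) + 2·(1) − 2·(0) = 3
  L: (0) − 2·(1) + (2) + 2·(1) − 2·(0) = 2
  T: (-3) − 2·(0) + (-1) + 2·(2) − 2·(0) = 0
  Θ: (0) − 2·(0) + (0) + 2·(1) − 2·(-1) = 4
So the dimensions are [M³ L² Θ⁴].

M: 3, L: 2, T: 0, Θ: 4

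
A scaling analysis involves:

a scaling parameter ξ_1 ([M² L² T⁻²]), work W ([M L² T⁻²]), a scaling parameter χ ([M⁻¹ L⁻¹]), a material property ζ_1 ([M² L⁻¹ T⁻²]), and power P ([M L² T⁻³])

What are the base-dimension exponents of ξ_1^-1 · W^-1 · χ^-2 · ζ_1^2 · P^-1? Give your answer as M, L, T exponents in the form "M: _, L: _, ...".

M: 2, L: -6, T: 3

Collect each base-dimension exponent across the product:
  M: −(2) − (1) − 2·(-1) + 2·(2) − (1) = 2
  L: −(2) − (2) − 2·(-1) + 2·(-1) − (2) = -6
  T: −(-2) − (-2) − 2·(0) + 2·(-2) − (-3) = 3
So the dimensions are [M² L⁻⁶ T³].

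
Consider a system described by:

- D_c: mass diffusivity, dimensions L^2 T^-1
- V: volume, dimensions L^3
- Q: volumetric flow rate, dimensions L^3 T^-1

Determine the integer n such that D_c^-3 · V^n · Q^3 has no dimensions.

Balance the L exponent: (3)·n from V, plus −3·(2) + 3·(3) = 3 from the rest, must sum to zero.
3n + 3 = 0, so n = -1.

-1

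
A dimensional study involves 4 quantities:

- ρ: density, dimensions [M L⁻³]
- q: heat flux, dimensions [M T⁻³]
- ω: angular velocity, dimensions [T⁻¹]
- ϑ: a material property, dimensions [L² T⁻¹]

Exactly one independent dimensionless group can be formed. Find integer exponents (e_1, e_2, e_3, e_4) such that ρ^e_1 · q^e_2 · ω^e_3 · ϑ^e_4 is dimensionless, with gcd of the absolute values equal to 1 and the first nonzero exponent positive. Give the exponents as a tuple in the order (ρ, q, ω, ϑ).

(2, -2, 3, 3)

M: e_1·(1) + e_2·(1) + e_3·(0) + e_4·(0) = 0
L: e_1·(-3) + e_2·(0) + e_3·(0) + e_4·(2) = 0
T: e_1·(0) + e_2·(-3) + e_3·(-1) + e_4·(-1) = 0
Solving this homogeneous linear system for the smallest-integer solution (first nonzero entry positive) gives (2, -2, 3, 3).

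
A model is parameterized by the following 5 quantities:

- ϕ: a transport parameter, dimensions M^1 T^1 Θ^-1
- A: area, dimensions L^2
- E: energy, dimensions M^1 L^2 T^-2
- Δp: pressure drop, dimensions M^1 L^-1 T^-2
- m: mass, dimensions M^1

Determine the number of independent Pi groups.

There are 5 variables and 4 base dimensions (M, L, T, Θ).
The dimension matrix has rank 4.
Independent dimensionless groups: 5 − 4 = 1.

1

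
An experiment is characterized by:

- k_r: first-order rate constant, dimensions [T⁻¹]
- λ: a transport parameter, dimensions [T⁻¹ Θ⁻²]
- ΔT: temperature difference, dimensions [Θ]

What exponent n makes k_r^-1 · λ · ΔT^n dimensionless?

2

Balance the Θ exponent: (1)·n from ΔT, plus −(0) + (-2) = -2 from the rest, must sum to zero.
n − 2 = 0, so n = 2.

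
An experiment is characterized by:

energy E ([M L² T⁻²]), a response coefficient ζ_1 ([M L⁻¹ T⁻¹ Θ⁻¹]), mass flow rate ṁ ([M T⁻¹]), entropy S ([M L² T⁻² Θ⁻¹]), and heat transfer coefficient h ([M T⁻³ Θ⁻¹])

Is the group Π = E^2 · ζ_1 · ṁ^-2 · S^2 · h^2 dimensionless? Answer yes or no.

Sum the exponent of each base dimension across the product:
  M: 2·[E]_M + [ζ_1]_M − 2·[ṁ]_M + 2·[S]_M + 2·[h]_M = 2·(1) + (1) − 2·(1) + 2·(1) + 2·(1) = 5
  L: 2·[E]_L + [ζ_1]_L − 2·[ṁ]_L + 2·[S]_L + 2·[h]_L = 2·(2) + (-1) − 2·(0) + 2·(2) + 2·(0) = 7
  T: 2·[E]_T + [ζ_1]_T − 2·[ṁ]_T + 2·[S]_T + 2·[h]_T = 2·(-2) + (-1) − 2·(-1) + 2·(-2) + 2·(-3) = -13
  Θ: 2·[E]_Θ + [ζ_1]_Θ − 2·[ṁ]_Θ + 2·[S]_Θ + 2·[h]_Θ = 2·(0) + (-1) − 2·(0) + 2·(-1) + 2·(-1) = -5
Net dimensions [M⁵ L⁷ T⁻¹³ Θ⁻⁵] ≠ [1] — not dimensionless.

no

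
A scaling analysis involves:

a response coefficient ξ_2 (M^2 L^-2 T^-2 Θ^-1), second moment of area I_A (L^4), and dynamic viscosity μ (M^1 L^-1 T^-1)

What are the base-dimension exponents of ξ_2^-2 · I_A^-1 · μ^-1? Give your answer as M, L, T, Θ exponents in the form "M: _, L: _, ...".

Collect each base-dimension exponent across the product:
  M: −2·(2) − (0) − (1) = -5
  L: −2·(-2) − (4) − (-1) = 1
  T: −2·(-2) − (0) − (-1) = 5
  Θ: −2·(-1) − (0) − (0) = 2
So the dimensions are [M⁻⁵ L T⁵ Θ²].

M: -5, L: 1, T: 5, Θ: 2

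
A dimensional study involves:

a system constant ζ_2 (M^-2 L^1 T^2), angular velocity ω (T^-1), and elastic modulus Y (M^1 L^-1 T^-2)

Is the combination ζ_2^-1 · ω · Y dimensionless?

no

Sum the exponent of each base dimension across the product:
  M: −[ζ_2]_M + [ω]_M + [Y]_M = −(-2) + (0) + (1) = 3
  L: −[ζ_2]_L + [ω]_L + [Y]_L = −(1) + (0) + (-1) = -2
  T: −[ζ_2]_T + [ω]_T + [Y]_T = −(2) + (-1) + (-2) = -5
Net dimensions [M³ L⁻² T⁻⁵] ≠ [1] — not dimensionless.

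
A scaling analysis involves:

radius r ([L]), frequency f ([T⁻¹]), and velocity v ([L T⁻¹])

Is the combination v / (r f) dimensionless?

yes

Sum the exponent of each base dimension across the product:
  L: −[r]_L − [f]_L + [v]_L = −(1) − (0) + (1) = 0
  T: −[r]_T − [f]_T + [v]_T = −(0) − (-1) + (-1) = 0
All base exponents vanish — dimensionless.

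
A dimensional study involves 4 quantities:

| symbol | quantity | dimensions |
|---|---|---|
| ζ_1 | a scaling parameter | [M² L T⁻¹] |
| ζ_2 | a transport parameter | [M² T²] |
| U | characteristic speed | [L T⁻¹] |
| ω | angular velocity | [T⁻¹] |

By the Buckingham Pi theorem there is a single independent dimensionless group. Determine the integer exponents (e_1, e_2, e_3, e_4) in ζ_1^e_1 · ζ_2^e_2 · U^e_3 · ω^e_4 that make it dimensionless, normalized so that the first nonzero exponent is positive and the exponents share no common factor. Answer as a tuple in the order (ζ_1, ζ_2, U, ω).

M: e_1·(2) + e_2·(2) + e_3·(0) + e_4·(0) = 0
L: e_1·(1) + e_2·(0) + e_3·(1) + e_4·(0) = 0
T: e_1·(-1) + e_2·(2) + e_3·(-1) + e_4·(-1) = 0
Solving this homogeneous linear system for the smallest-integer solution (first nonzero entry positive) gives (1, -1, -1, -2).

(1, -1, -1, -2)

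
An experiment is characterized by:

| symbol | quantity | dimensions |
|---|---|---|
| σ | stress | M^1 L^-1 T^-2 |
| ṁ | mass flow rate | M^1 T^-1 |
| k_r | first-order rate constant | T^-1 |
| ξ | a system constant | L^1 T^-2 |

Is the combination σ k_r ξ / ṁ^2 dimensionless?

Sum the exponent of each base dimension across the product:
  M: [σ]_M − 2·[ṁ]_M + [k_r]_M + [ξ]_M = (1) − 2·(1) + (0) + (0) = -1
  L: [σ]_L − 2·[ṁ]_L + [k_r]_L + [ξ]_L = (-1) − 2·(0) + (0) + (1) = 0
  T: [σ]_T − 2·[ṁ]_T + [k_r]_T + [ξ]_T = (-2) − 2·(-1) + (-1) + (-2) = -3
Net dimensions [M⁻¹ T⁻³] ≠ [1] — not dimensionless.

no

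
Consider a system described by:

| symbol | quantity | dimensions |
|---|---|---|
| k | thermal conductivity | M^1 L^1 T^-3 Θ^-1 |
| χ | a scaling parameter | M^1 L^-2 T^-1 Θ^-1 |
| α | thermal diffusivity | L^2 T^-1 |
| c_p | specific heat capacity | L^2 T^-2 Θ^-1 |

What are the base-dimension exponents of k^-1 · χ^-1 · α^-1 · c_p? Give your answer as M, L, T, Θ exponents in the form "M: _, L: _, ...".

M: -2, L: 1, T: 3, Θ: 1

Collect each base-dimension exponent across the product:
  M: −(1) − (1) − (0) + (0) = -2
  L: −(1) − (-2) − (2) + (2) = 1
  T: −(-3) − (-1) − (-1) + (-2) = 3
  Θ: −(-1) − (-1) − (0) + (-1) = 1
So the dimensions are [M⁻² L T³ Θ].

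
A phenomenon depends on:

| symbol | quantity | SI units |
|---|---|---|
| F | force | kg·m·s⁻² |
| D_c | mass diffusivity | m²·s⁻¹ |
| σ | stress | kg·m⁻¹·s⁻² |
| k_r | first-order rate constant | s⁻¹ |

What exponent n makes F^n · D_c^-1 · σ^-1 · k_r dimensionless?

Balance the M exponent: (1)·n from F, plus −(0) − (1) + (0) = -1 from the rest, must sum to zero.
n − 1 = 0, so n = 1.

1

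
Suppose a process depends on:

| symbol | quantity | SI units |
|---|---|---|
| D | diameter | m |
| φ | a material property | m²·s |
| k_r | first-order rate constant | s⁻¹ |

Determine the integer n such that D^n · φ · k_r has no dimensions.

Balance the L exponent: (1)·n from D, plus (2) + (0) = 2 from the rest, must sum to zero.
n + 2 = 0, so n = -2.

-2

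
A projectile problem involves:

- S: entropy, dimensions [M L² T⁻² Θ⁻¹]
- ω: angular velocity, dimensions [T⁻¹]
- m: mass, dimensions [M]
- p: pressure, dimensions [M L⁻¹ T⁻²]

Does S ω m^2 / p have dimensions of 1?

no

Sum the exponent of each base dimension across the product:
  M: [S]_M + [ω]_M + 2·[m]_M − [p]_M = (1) + (0) + 2·(1) − (1) = 2
  L: [S]_L + [ω]_L + 2·[m]_L − [p]_L = (2) + (0) + 2·(0) − (-1) = 3
  T: [S]_T + [ω]_T + 2·[m]_T − [p]_T = (-2) + (-1) + 2·(0) − (-2) = -1
  Θ: [S]_Θ + [ω]_Θ + 2·[m]_Θ − [p]_Θ = (-1) + (0) + 2·(0) − (0) = -1
Net dimensions [M² L³ T⁻¹ Θ⁻¹] ≠ [1] — not dimensionless.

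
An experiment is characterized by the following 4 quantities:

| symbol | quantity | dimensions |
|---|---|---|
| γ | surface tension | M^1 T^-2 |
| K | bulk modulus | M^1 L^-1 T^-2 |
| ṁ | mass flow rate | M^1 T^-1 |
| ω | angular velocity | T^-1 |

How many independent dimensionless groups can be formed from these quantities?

There are 4 variables and 3 base dimensions (M, L, T).
The dimension matrix has rank 3.
Independent dimensionless groups: 4 − 3 = 1.

1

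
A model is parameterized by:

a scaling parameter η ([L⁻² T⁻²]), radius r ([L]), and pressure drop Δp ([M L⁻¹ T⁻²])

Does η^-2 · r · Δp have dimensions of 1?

no

Sum the exponent of each base dimension across the product:
  M: −2·[η]_M + [r]_M + [Δp]_M = −2·(0) + (0) + (1) = 1
  L: −2·[η]_L + [r]_L + [Δp]_L = −2·(-2) + (1) + (-1) = 4
  T: −2·[η]_T + [r]_T + [Δp]_T = −2·(-2) + (0) + (-2) = 2
Net dimensions [M L⁴ T²] ≠ [1] — not dimensionless.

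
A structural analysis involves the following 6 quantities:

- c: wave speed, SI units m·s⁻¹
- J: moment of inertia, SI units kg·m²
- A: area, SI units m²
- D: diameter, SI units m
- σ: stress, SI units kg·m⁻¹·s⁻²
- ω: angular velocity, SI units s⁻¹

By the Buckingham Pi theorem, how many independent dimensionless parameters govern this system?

There are 6 variables and 3 base dimensions (M, L, T).
The dimension matrix has rank 3.
Independent dimensionless groups: 6 − 3 = 3.

3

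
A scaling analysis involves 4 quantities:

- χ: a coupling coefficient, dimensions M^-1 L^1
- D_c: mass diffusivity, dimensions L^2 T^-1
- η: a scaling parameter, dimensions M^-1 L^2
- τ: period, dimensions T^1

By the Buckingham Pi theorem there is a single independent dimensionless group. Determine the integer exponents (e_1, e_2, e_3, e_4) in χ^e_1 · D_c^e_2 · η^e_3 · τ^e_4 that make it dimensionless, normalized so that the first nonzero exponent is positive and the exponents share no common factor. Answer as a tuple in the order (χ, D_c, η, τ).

(2, 1, -2, 1)

M: e_1·(-1) + e_2·(0) + e_3·(-1) + e_4·(0) = 0
L: e_1·(1) + e_2·(2) + e_3·(2) + e_4·(0) = 0
T: e_1·(0) + e_2·(-1) + e_3·(0) + e_4·(1) = 0
Solving this homogeneous linear system for the smallest-integer solution (first nonzero entry positive) gives (2, 1, -2, 1).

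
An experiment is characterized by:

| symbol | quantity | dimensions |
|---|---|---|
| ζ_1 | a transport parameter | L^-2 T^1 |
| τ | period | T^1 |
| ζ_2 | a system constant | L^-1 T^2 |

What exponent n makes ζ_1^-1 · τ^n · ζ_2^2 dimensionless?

-3

Balance the T exponent: (1)·n from τ, plus −(1) + 2·(2) = 3 from the rest, must sum to zero.
n + 3 = 0, so n = -3.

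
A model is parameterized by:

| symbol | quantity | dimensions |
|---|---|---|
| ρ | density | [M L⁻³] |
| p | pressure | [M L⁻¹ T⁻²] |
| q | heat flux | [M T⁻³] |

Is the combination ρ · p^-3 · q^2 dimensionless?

yes

Sum the exponent of each base dimension across the product:
  M: [ρ]_M − 3·[p]_M + 2·[q]_M = (1) − 3·(1) + 2·(1) = 0
  L: [ρ]_L − 3·[p]_L + 2·[q]_L = (-3) − 3·(-1) + 2·(0) = 0
  T: [ρ]_T − 3·[p]_T + 2·[q]_T = (0) − 3·(-2) + 2·(-3) = 0
  Θ: [ρ]_Θ − 3·[p]_Θ + 2·[q]_Θ = (0) − 3·(0) + 2·(0) = 0
All base exponents vanish — dimensionless.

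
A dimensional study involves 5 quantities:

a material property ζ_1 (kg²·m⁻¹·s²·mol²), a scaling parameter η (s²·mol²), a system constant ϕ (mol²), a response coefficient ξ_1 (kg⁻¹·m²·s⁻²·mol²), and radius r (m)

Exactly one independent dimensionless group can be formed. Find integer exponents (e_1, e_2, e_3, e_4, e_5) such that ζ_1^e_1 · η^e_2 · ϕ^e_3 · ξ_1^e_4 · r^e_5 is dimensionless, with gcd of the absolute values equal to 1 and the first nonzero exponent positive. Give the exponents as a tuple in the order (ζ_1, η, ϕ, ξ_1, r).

(1, 1, -4, 2, -3)

M: e_1·(2) + e_2·(0) + e_3·(0) + e_4·(-1) + e_5·(0) = 0
L: e_1·(-1) + e_2·(0) + e_3·(0) + e_4·(2) + e_5·(1) = 0
T: e_1·(2) + e_2·(2) + e_3·(0) + e_4·(-2) + e_5·(0) = 0
N: e_1·(2) + e_2·(2) + e_3·(2) + e_4·(2) + e_5·(0) = 0
Solving this homogeneous linear system for the smallest-integer solution (first nonzero entry positive) gives (1, 1, -4, 2, -3).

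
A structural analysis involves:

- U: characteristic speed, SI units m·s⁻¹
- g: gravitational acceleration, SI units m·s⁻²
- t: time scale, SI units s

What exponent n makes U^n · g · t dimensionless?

Balance the L exponent: (1)·n from U, plus (1) + (0) = 1 from the rest, must sum to zero.
n + 1 = 0, so n = -1.

-1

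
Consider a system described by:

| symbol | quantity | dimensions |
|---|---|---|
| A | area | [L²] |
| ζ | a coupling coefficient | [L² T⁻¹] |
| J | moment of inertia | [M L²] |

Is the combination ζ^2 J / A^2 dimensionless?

Sum the exponent of each base dimension across the product:
  M: −2·[A]_M + 2·[ζ]_M + [J]_M = −2·(0) + 2·(0) + (1) = 1
  L: −2·[A]_L + 2·[ζ]_L + [J]_L = −2·(2) + 2·(2) + (2) = 2
  T: −2·[A]_T + 2·[ζ]_T + [J]_T = −2·(0) + 2·(-1) + (0) = -2
Net dimensions [M L² T⁻²] ≠ [1] — not dimensionless.

no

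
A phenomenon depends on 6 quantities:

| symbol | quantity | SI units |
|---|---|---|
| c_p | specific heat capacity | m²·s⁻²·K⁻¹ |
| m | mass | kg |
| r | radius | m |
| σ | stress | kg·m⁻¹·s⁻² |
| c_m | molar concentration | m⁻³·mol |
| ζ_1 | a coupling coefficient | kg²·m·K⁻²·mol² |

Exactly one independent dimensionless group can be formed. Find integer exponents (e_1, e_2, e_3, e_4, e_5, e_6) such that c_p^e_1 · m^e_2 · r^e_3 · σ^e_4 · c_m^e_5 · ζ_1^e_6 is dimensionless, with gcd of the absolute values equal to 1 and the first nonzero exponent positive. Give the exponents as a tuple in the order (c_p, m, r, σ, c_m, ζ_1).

(2, 4, 1, -2, 2, -1)

M: e_1·(0) + e_2·(1) + e_3·(0) + e_4·(1) + e_5·(0) + e_6·(2) = 0
L: e_1·(2) + e_2·(0) + e_3·(1) + e_4·(-1) + e_5·(-3) + e_6·(1) = 0
T: e_1·(-2) + e_2·(0) + e_3·(0) + e_4·(-2) + e_5·(0) + e_6·(0) = 0
Θ: e_1·(-1) + e_2·(0) + e_3·(0) + e_4·(0) + e_5·(0) + e_6·(-2) = 0
N: e_1·(0) + e_2·(0) + e_3·(0) + e_4·(0) + e_5·(1) + e_6·(2) = 0
Solving this homogeneous linear system for the smallest-integer solution (first nonzero entry positive) gives (2, 4, 1, -2, 2, -1).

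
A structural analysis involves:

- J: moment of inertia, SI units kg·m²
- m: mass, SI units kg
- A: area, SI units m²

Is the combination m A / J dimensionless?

yes

Sum the exponent of each base dimension across the product:
  M: −[J]_M + [m]_M + [A]_M = −(1) + (1) + (0) = 0
  L: −[J]_L + [m]_L + [A]_L = −(2) + (0) + (2) = 0
  T: −[J]_T + [m]_T + [A]_T = −(0) + (0) + (0) = 0
  Θ: −[J]_Θ + [m]_Θ + [A]_Θ = −(0) + (0) + (0) = 0
All base exponents vanish — dimensionless.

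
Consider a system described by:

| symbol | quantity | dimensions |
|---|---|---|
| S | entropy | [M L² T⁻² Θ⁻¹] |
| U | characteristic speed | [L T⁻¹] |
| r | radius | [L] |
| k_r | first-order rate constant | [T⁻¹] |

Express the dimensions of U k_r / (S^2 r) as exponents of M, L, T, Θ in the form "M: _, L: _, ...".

Collect each base-dimension exponent across the product:
  M: −2·(1) + (0) − (0) + (0) = -2
  L: −2·(2) + (1) − (1) + (0) = -4
  T: −2·(-2) + (-1) − (0) + (-1) = 2
  Θ: −2·(-1) + (0) − (0) + (0) = 2
So the dimensions are [M⁻² L⁻⁴ T² Θ²].

M: -2, L: -4, T: 2, Θ: 2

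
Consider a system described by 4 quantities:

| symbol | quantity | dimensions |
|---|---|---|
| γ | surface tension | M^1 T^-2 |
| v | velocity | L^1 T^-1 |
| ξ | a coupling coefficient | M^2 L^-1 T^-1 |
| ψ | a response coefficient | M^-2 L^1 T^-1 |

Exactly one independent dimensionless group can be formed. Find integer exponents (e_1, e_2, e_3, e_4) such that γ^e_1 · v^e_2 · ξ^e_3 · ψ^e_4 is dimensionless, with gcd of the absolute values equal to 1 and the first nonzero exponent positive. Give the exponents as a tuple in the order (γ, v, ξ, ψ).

M: e_1·(1) + e_2·(0) + e_3·(2) + e_4·(-2) = 0
L: e_1·(0) + e_2·(1) + e_3·(-1) + e_4·(1) = 0
T: e_1·(-2) + e_2·(-1) + e_3·(-1) + e_4·(-1) = 0
Solving this homogeneous linear system for the smallest-integer solution (first nonzero entry positive) gives (2, -1, -2, -1).

(2, -1, -2, -1)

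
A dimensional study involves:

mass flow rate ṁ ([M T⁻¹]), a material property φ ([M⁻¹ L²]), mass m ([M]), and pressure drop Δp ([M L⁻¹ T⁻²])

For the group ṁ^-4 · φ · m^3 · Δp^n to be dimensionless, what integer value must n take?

Balance the M exponent: (1)·n from Δp, plus −4·(1) + (-1) + 3·(1) = -2 from the rest, must sum to zero.
n − 2 = 0, so n = 2.

2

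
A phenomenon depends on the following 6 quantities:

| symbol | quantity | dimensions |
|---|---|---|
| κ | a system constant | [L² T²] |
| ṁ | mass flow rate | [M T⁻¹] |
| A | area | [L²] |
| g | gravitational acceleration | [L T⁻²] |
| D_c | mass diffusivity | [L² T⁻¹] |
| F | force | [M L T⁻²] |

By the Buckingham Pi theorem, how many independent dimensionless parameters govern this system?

There are 6 variables and 3 base dimensions (M, L, T).
The dimension matrix has rank 3.
Independent dimensionless groups: 6 − 3 = 3.

3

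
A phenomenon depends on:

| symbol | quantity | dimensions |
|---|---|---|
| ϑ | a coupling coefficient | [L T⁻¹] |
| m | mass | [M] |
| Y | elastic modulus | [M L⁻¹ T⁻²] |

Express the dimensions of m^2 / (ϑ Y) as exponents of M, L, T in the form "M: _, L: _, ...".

Collect each base-dimension exponent across the product:
  M: −(0) + 2·(1) − (1) = 1
  L: −(1) + 2·(0) − (-1) = 0
  T: −(-1) + 2·(0) − (-2) = 3
So the dimensions are [M T³].

M: 1, L: 0, T: 3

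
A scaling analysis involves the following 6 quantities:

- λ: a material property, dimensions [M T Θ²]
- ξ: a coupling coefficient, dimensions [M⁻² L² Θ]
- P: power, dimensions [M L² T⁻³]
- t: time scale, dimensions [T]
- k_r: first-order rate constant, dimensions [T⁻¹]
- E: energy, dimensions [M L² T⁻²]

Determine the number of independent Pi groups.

2

There are 6 variables and 4 base dimensions (M, L, T, Θ).
The dimension matrix has rank 4.
Independent dimensionless groups: 6 − 4 = 2.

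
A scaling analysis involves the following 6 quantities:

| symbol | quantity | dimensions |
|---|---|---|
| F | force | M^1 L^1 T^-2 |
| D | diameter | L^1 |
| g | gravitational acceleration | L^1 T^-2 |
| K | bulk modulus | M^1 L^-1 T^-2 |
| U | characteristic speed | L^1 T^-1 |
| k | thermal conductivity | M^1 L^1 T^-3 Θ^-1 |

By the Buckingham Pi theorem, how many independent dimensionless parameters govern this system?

2

There are 6 variables and 4 base dimensions (M, L, T, Θ).
The dimension matrix has rank 4.
Independent dimensionless groups: 6 − 4 = 2.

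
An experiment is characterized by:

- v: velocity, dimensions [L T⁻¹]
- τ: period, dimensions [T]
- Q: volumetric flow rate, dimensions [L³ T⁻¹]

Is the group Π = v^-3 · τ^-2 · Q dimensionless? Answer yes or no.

Sum the exponent of each base dimension across the product:
  M: −3·[v]_M − 2·[τ]_M + [Q]_M = −3·(0) − 2·(0) + (0) = 0
  L: −3·[v]_L − 2·[τ]_L + [Q]_L = −3·(1) − 2·(0) + (3) = 0
  T: −3·[v]_T − 2·[τ]_T + [Q]_T = −3·(-1) − 2·(1) + (-1) = 0
  Θ: −3·[v]_Θ − 2·[τ]_Θ + [Q]_Θ = −3·(0) − 2·(0) + (0) = 0
All base exponents vanish — dimensionless.

yes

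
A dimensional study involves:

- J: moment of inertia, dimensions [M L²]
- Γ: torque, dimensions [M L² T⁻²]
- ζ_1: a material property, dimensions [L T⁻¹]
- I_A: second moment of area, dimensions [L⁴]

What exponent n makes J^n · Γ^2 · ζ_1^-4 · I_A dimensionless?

-2

Balance the M exponent: (1)·n from J, plus 2·(1) − 4·(0) + (0) = 2 from the rest, must sum to zero.
n + 2 = 0, so n = -2.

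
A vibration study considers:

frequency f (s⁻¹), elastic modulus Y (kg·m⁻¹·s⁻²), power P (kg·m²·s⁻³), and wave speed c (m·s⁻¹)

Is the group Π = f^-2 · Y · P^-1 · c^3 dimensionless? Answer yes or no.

yes

Sum the exponent of each base dimension across the product:
  M: −2·[f]_M + [Y]_M − [P]_M + 3·[c]_M = −2·(0) + (1) − (1) + 3·(0) = 0
  L: −2·[f]_L + [Y]_L − [P]_L + 3·[c]_L = −2·(0) + (-1) − (2) + 3·(1) = 0
  T: −2·[f]_T + [Y]_T − [P]_T + 3·[c]_T = −2·(-1) + (-2) − (-3) + 3·(-1) = 0
All base exponents vanish — dimensionless.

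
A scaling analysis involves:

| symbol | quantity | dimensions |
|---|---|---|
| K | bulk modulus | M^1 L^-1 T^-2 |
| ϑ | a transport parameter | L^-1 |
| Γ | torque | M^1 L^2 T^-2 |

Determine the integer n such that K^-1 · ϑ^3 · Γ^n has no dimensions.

Balance the M exponent: (1)·n from Γ, plus −(1) + 3·(0) = -1 from the rest, must sum to zero.
n − 1 = 0, so n = 1.

1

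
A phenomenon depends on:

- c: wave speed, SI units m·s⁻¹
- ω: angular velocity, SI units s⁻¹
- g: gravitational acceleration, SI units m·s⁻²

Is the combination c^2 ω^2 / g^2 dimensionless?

Sum the exponent of each base dimension across the product:
  M: 2·[c]_M + 2·[ω]_M − 2·[g]_M = 2·(0) + 2·(0) − 2·(0) = 0
  L: 2·[c]_L + 2·[ω]_L − 2·[g]_L = 2·(1) + 2·(0) − 2·(1) = 0
  T: 2·[c]_T + 2·[ω]_T − 2·[g]_T = 2·(-1) + 2·(-1) − 2·(-2) = 0
  Θ: 2·[c]_Θ + 2·[ω]_Θ − 2·[g]_Θ = 2·(0) + 2·(0) − 2·(0) = 0
All base exponents vanish — dimensionless.

yes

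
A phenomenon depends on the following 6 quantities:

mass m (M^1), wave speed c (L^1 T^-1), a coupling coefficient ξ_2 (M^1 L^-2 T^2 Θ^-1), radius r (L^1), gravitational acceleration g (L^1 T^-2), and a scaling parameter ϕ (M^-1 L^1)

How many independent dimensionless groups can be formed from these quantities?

There are 6 variables and 4 base dimensions (M, L, T, Θ).
The dimension matrix has rank 4.
Independent dimensionless groups: 6 − 4 = 2.

2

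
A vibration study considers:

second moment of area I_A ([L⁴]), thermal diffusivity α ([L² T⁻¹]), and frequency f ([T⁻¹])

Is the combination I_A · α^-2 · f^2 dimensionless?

yes

Sum the exponent of each base dimension across the product:
  M: [I_A]_M − 2·[α]_M + 2·[f]_M = (0) − 2·(0) + 2·(0) = 0
  L: [I_A]_L − 2·[α]_L + 2·[f]_L = (4) − 2·(2) + 2·(0) = 0
  T: [I_A]_T − 2·[α]_T + 2·[f]_T = (0) − 2·(-1) + 2·(-1) = 0
All base exponents vanish — dimensionless.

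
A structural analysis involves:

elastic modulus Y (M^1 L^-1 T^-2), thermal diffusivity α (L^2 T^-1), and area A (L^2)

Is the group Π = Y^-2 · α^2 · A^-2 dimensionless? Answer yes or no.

Sum the exponent of each base dimension across the product:
  M: −2·[Y]_M + 2·[α]_M − 2·[A]_M = −2·(1) + 2·(0) − 2·(0) = -2
  L: −2·[Y]_L + 2·[α]_L − 2·[A]_L = −2·(-1) + 2·(2) − 2·(2) = 2
  T: −2·[Y]_T + 2·[α]_T − 2·[A]_T = −2·(-2) + 2·(-1) − 2·(0) = 2
Net dimensions [M⁻² L² T²] ≠ [1] — not dimensionless.

no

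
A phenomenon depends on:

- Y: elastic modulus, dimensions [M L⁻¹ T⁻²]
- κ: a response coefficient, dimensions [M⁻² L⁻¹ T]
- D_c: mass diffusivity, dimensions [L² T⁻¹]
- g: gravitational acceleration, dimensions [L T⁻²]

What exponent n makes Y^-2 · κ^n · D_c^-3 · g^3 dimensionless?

Balance the M exponent: (-2)·n from κ, plus −2·(1) − 3·(0) + 3·(0) = -2 from the rest, must sum to zero.
-2n − 2 = 0, so n = -1.

-1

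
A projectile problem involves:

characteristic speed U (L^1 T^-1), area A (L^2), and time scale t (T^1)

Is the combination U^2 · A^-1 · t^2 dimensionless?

yes

Sum the exponent of each base dimension across the product:
  L: 2·[U]_L − [A]_L + 2·[t]_L = 2·(1) − (2) + 2·(0) = 0
  T: 2·[U]_T − [A]_T + 2·[t]_T = 2·(-1) − (0) + 2·(1) = 0
All base exponents vanish — dimensionless.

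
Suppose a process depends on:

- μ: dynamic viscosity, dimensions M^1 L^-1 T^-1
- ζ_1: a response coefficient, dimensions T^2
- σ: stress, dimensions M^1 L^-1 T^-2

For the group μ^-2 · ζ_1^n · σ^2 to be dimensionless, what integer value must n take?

1

Balance the T exponent: (2)·n from ζ_1, plus −2·(-1) + 2·(-2) = -2 from the rest, must sum to zero.
2n − 2 = 0, so n = 1.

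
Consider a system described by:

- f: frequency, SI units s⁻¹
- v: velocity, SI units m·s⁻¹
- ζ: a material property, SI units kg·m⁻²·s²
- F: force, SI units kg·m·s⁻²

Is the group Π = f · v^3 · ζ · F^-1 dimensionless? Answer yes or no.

yes

Sum the exponent of each base dimension across the product:
  M: [f]_M + 3·[v]_M + [ζ]_M − [F]_M = (0) + 3·(0) + (1) − (1) = 0
  L: [f]_L + 3·[v]_L + [ζ]_L − [F]_L = (0) + 3·(1) + (-2) − (1) = 0
  T: [f]_T + 3·[v]_T + [ζ]_T − [F]_T = (-1) + 3·(-1) + (2) − (-2) = 0
All base exponents vanish — dimensionless.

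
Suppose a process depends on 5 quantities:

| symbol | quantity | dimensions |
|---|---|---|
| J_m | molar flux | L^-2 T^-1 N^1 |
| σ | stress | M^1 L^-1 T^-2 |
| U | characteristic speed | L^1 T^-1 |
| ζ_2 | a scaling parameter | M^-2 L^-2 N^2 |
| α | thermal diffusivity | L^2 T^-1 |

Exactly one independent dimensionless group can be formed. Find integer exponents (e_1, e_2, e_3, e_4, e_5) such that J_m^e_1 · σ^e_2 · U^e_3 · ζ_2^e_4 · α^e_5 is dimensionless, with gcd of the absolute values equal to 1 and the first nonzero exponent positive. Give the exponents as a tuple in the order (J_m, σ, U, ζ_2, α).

M: e_1·(0) + e_2·(1) + e_3·(0) + e_4·(-2) + e_5·(0) = 0
L: e_1·(-2) + e_2·(-1) + e_3·(1) + e_4·(-2) + e_5·(2) = 0
T: e_1·(-1) + e_2·(-2) + e_3·(-1) + e_4·(0) + e_5·(-1) = 0
N: e_1·(1) + e_2·(0) + e_3·(0) + e_4·(2) + e_5·(0) = 0
Solving this homogeneous linear system for the smallest-integer solution (first nonzero entry positive) gives (2, -2, 4, -1, -2).

(2, -2, 4, -1, -2)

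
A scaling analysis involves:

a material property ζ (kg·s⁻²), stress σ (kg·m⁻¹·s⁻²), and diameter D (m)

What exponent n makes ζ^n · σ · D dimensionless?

Balance the M exponent: (1)·n from ζ, plus (1) + (0) = 1 from the rest, must sum to zero.
n + 1 = 0, so n = -1.

-1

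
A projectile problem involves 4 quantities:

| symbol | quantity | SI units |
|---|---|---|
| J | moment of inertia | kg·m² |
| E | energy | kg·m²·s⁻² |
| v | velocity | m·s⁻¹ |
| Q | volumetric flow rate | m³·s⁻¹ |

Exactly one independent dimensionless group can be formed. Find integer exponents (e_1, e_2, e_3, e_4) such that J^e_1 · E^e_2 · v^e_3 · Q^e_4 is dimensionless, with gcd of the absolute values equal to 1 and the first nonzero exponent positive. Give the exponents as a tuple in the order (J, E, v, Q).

(1, -1, 3, -1)

M: e_1·(1) + e_2·(1) + e_3·(0) + e_4·(0) = 0
L: e_1·(2) + e_2·(2) + e_3·(1) + e_4·(3) = 0
T: e_1·(0) + e_2·(-2) + e_3·(-1) + e_4·(-1) = 0
Solving this homogeneous linear system for the smallest-integer solution (first nonzero entry positive) gives (1, -1, 3, -1).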